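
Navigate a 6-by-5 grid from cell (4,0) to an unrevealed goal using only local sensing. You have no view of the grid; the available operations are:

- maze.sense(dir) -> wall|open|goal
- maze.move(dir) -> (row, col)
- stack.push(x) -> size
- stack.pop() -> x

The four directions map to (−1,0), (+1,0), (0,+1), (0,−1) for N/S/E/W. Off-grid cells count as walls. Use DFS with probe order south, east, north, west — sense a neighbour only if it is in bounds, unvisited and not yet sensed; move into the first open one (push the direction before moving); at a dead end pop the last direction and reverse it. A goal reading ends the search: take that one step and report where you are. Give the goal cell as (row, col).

Act: sense[dir→south]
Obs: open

Act: push[x→south]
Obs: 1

Act: move[dir→south]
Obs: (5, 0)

Act: sense[dir→east]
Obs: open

Act: push[x→east]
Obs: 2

Act: move[dir→east]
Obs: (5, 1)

Act: sense[dir→east]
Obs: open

Act: push[x→east]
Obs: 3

Act: move[dir→east]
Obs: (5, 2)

Act: sense[dir→east]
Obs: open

Act: push[x→east]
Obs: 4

Act: move[dir→east]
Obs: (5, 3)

Act: sense[dir→east]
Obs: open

Act: push[x→east]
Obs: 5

Act: move[dir→east]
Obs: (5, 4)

Act: sense[dir→north]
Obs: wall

Act: pop[]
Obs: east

Act: move[dir→west]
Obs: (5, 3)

Act: sense[dir→north]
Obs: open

Act: push[x→north]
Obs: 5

Act: move[dir→north]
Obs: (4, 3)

Act: sense[dir→north]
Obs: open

Act: push[x→north]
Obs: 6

Act: move[dir→north]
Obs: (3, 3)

Act: sense[dir→east]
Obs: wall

Act: sense[dir→north]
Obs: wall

Act: sense[dir→west]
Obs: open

Act: push[x→west]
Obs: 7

Act: move[dir→west]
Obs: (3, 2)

Act: sense[dir→south]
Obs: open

Act: push[x→south]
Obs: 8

Act: move[dir→south]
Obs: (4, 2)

Act: sense[dir→west]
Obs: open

Act: push[x→west]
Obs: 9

Act: move[dir→west]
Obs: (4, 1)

Act: sense[dir→north]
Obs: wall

Act: pop[]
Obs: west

Act: move[dir→east]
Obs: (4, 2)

Act: pop[]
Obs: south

Act: move[dir→north]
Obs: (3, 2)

Act: sense[dir→north]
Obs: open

Act: push[x→north]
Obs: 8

Act: move[dir→north]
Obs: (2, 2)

Act: sense[dir→north]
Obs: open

Act: push[x→north]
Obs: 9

Act: move[dir→north]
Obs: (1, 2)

Act: sense[dir→east]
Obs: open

Act: push[x→east]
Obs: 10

Act: move[dir→east]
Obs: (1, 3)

Act: sense[dir→east]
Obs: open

Act: push[x→east]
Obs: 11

Act: move[dir→east]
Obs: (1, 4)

Act: sense[dir→south]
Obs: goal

Act: move[dir→south]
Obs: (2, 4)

Answer: (2, 4)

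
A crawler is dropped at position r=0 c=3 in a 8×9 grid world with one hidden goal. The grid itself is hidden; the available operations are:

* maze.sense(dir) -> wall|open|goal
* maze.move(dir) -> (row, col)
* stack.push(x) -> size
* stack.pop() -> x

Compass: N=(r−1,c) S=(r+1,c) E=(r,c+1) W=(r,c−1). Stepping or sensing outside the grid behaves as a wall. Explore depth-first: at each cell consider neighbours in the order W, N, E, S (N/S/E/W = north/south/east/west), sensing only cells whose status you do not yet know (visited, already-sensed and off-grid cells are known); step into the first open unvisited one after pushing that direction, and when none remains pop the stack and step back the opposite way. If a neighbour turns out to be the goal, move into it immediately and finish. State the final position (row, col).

Do: sense[dir=west]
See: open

Do: push[x=west]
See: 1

Do: move[dir=west]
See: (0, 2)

Do: sense[dir=west]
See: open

Do: push[x=west]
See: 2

Do: move[dir=west]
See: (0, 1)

Do: sense[dir=west]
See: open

Do: push[x=west]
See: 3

Do: move[dir=west]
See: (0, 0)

Do: sense[dir=south]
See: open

Do: push[x=south]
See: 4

Do: move[dir=south]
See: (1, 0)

Do: sense[dir=east]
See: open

Do: push[x=east]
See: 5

Do: move[dir=east]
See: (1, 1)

Do: sense[dir=east]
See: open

Do: push[x=east]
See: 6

Do: move[dir=east]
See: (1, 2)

Do: sense[dir=east]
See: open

Do: push[x=east]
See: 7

Do: move[dir=east]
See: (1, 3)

Do: sense[dir=east]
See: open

Do: push[x=east]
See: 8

Do: move[dir=east]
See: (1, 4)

Do: sense[dir=north]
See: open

Do: push[x=north]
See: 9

Do: move[dir=north]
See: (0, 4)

Do: sense[dir=east]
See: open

Do: push[x=east]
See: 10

Do: move[dir=east]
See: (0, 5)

Do: sense[dir=east]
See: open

Do: push[x=east]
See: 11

Do: move[dir=east]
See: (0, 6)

Do: sense[dir=east]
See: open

Do: push[x=east]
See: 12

Do: move[dir=east]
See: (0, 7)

Do: sense[dir=east]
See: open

Do: push[x=east]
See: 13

Do: move[dir=east]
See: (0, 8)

Do: sense[dir=south]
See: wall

Do: pop[]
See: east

Do: move[dir=west]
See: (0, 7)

Do: sense[dir=south]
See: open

Do: push[x=south]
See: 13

Do: move[dir=south]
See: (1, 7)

Do: sense[dir=west]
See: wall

Do: sense[dir=south]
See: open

Do: push[x=south]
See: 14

Do: move[dir=south]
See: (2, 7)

Do: sense[dir=west]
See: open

Do: push[x=west]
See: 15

Do: move[dir=west]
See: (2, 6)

Do: sense[dir=west]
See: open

Do: push[x=west]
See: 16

Do: move[dir=west]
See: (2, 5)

Do: sense[dir=west]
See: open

Do: push[x=west]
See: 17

Do: move[dir=west]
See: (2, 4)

Do: sense[dir=west]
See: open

Do: push[x=west]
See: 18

Do: move[dir=west]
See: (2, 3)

Do: sense[dir=west]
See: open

Do: push[x=west]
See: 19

Do: move[dir=west]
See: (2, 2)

Do: sense[dir=west]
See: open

Do: push[x=west]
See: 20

Do: move[dir=west]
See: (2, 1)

Do: sense[dir=west]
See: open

Do: push[x=west]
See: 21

Do: move[dir=west]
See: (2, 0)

Do: sense[dir=south]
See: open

Do: push[x=south]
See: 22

Do: move[dir=south]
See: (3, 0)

Do: sense[dir=east]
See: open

Do: push[x=east]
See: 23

Do: move[dir=east]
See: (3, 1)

Do: sense[dir=east]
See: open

Do: push[x=east]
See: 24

Do: move[dir=east]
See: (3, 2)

Do: sense[dir=east]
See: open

Do: push[x=east]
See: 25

Do: move[dir=east]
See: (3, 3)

Do: sense[dir=east]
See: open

Do: push[x=east]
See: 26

Do: move[dir=east]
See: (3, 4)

Do: sense[dir=east]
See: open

Do: push[x=east]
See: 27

Do: move[dir=east]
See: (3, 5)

Do: sense[dir=east]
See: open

Do: push[x=east]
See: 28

Do: move[dir=east]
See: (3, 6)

Do: sense[dir=east]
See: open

Do: push[x=east]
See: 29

Do: move[dir=east]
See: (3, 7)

Do: sense[dir=east]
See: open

Do: push[x=east]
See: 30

Do: move[dir=east]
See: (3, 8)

Do: sense[dir=north]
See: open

Do: push[x=north]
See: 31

Do: move[dir=north]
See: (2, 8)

Do: pop[]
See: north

Do: move[dir=south]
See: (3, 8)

Do: sense[dir=south]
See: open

Do: push[x=south]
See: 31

Do: move[dir=south]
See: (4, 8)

Do: sense[dir=west]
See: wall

Do: sense[dir=south]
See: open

Do: push[x=south]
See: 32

Do: move[dir=south]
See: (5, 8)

Do: sense[dir=west]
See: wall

Do: sense[dir=south]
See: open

Do: push[x=south]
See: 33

Do: move[dir=south]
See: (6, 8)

Do: sense[dir=west]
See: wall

Do: sense[dir=south]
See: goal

Do: move[dir=south]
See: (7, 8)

Answer: (7, 8)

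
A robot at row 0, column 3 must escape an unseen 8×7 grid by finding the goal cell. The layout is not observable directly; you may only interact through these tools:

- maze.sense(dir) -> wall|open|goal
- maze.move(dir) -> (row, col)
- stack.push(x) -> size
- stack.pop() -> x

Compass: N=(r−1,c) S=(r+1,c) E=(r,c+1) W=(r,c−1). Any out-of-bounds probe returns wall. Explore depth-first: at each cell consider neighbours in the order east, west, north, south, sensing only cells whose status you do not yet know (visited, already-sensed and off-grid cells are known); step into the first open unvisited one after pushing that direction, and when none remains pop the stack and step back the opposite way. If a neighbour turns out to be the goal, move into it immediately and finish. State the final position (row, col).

% sense(dir→east) : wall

% sense(dir→west) : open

% push(x→west) : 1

% move(dir→west) : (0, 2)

% sense(dir→west) : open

% push(x→west) : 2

% move(dir→west) : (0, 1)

% sense(dir→west) : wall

% sense(dir→south) : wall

% pop() : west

% move(dir→east) : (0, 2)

% sense(dir→south) : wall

% pop() : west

% move(dir→east) : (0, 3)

% sense(dir→south) : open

% push(x→south) : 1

% move(dir→south) : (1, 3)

% sense(dir→east) : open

% push(x→east) : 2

% move(dir→east) : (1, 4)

% sense(dir→east) : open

% push(x→east) : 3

% move(dir→east) : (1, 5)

% sense(dir→east) : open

% push(x→east) : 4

% move(dir→east) : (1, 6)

% sense(dir→north) : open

% push(x→north) : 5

% move(dir→north) : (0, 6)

% sense(dir→west) : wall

% pop() : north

% move(dir→south) : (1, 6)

% sense(dir→south) : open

% push(x→south) : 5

% move(dir→south) : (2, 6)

% sense(dir→west) : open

% push(x→west) : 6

% move(dir→west) : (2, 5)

% sense(dir→west) : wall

% sense(dir→south) : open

% push(x→south) : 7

% move(dir→south) : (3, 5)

% sense(dir→east) : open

% push(x→east) : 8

% move(dir→east) : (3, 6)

% sense(dir→south) : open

% push(x→south) : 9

% move(dir→south) : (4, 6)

% sense(dir→west) : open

% push(x→west) : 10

% move(dir→west) : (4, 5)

% sense(dir→west) : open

% push(x→west) : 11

% move(dir→west) : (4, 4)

% sense(dir→west) : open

% push(x→west) : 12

% move(dir→west) : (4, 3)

% sense(dir→west) : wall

% sense(dir→north) : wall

% sense(dir→south) : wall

% pop() : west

% move(dir→east) : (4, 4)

% sense(dir→north) : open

% push(x→north) : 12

% move(dir→north) : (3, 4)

% pop() : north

% move(dir→south) : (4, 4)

% sense(dir→south) : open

% push(x→south) : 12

% move(dir→south) : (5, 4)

% sense(dir→east) : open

% push(x→east) : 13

% move(dir→east) : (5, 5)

% sense(dir→east) : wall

% sense(dir→south) : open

% push(x→south) : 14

% move(dir→south) : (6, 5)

% sense(dir→east) : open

% push(x→east) : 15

% move(dir→east) : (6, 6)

% sense(dir→south) : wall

% pop() : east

% move(dir→west) : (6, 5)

% sense(dir→west) : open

% push(x→west) : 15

% move(dir→west) : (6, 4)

% sense(dir→west) : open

% push(x→west) : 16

% move(dir→west) : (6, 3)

% sense(dir→west) : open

% push(x→west) : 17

% move(dir→west) : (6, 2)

% sense(dir→west) : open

% push(x→west) : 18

% move(dir→west) : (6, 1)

% sense(dir→west) : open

% push(x→west) : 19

% move(dir→west) : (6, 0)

% sense(dir→north) : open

% push(x→north) : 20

% move(dir→north) : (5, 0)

% sense(dir→east) : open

% push(x→east) : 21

% move(dir→east) : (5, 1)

% sense(dir→east) : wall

% sense(dir→north) : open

% push(x→north) : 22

% move(dir→north) : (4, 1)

% sense(dir→west) : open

% push(x→west) : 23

% move(dir→west) : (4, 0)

% sense(dir→north) : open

% push(x→north) : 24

% move(dir→north) : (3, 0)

% sense(dir→east) : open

% push(x→east) : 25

% move(dir→east) : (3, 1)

% sense(dir→east) : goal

% move(dir→east) : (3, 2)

Answer: (3, 2)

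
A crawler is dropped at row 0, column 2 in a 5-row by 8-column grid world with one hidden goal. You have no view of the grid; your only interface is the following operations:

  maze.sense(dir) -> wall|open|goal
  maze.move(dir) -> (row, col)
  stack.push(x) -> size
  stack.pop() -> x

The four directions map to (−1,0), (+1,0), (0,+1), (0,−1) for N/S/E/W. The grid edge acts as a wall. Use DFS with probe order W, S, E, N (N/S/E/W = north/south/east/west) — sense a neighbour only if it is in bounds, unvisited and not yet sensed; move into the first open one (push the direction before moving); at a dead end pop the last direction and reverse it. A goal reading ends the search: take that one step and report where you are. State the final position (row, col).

Then maze.sense(dir→west), yielding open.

I call stack.push(x→west), : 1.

I invoke maze.move(dir→west), yielding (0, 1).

I try maze.sense(dir→west), : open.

Invoking stack.push(x→west), which returns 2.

I use maze.move(dir→west), — result: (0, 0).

Next I call maze.sense(dir→south), giving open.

I use stack.push(x→south), and observe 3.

I call maze.move(dir→south), which returns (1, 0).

I run maze.sense(dir→south), and see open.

I run stack.push(x→south), yielding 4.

I use maze.move(dir→south), and observe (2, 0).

I use maze.sense(dir→south), which returns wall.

Calling maze.sense(dir→east), and observe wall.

Calling stack.pop, which returns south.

Invoking maze.move(dir→north), → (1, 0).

Then maze.sense(dir→east), which returns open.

Invoking stack.push(x→east), which returns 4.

Next I call maze.move(dir→east), which returns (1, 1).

Calling maze.sense(dir→east), which returns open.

Next I call stack.push(x→east), and see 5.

I invoke maze.move(dir→east), : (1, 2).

Using maze.sense(dir→south), and observe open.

Invoking stack.push(x→south), and observe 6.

Invoking maze.move(dir→south), and get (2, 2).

Then maze.sense(dir→south), and see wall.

Then maze.sense(dir→east), yielding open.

Next I call stack.push(x→east), and get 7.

I call maze.move(dir→east), which returns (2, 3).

Now I run maze.sense(dir→south), — result: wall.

I call maze.sense(dir→east), giving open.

Invoking stack.push(x→east), and observe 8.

Invoking maze.move(dir→east), and get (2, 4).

I use maze.sense(dir→south), and see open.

I call stack.push(x→south), which returns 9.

Next I call maze.move(dir→south), which returns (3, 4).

Calling maze.sense(dir→south), : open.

I run stack.push(x→south), and see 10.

Now I run maze.move(dir→south), and get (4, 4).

Using maze.sense(dir→west), → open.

I run stack.push(x→west), giving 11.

I call maze.move(dir→west), and get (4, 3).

I try maze.sense(dir→west), → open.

I use stack.push(x→west), — result: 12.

Next I call maze.move(dir→west), → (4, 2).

Using maze.sense(dir→west), and observe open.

I try stack.push(x→west), and get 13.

I invoke maze.move(dir→west), — result: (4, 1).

Then maze.sense(dir→west), which returns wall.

Using maze.sense(dir→north), and get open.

Next I call stack.push(x→north), : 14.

Calling maze.move(dir→north), → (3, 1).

I run stack.pop(), yielding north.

Then maze.move(dir→south), giving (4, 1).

Now I run stack.pop(), yielding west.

Next I call maze.move(dir→east), which returns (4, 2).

Next I call stack.pop(), which returns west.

I use maze.move(dir→east), — result: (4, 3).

I invoke stack.pop, : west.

I use maze.move(dir→east), — result: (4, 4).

Calling maze.sense(dir→east), which returns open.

Calling stack.push(x→east), → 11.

Then maze.move(dir→east), giving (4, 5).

I try maze.sense(dir→east), yielding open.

Then stack.push(x→east), : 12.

I invoke maze.move(dir→east), and observe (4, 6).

Now I run maze.sense(dir→east), and see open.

I call stack.push(x→east), and see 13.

Using maze.move(dir→east), → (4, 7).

I use maze.sense(dir→north), — result: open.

Now I run stack.push(x→north), giving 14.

I try maze.move(dir→north), — result: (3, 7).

I call maze.sense(dir→west), which returns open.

Using stack.push(x→west), yielding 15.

I run maze.move(dir→west), : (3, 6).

Using maze.sense(dir→west), → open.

Then stack.push(x→west), yielding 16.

Now I run maze.move(dir→west), and get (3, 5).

I invoke maze.sense(dir→north), → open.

I run stack.push(x→north), → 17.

I run maze.move(dir→north), : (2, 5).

I invoke maze.sense(dir→east), and observe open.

Then stack.push(x→east), → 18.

I run maze.move(dir→east), giving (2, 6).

Next I call maze.sense(dir→east), — result: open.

Next I call stack.push(x→east), — result: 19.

Invoking maze.move(dir→east), — result: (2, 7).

I use maze.sense(dir→north), which returns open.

Next I call stack.push(x→north), and see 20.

Using maze.move(dir→north), and get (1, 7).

I use maze.sense(dir→west), — result: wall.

I try maze.sense(dir→north), : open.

Now I run stack.push(x→north), and observe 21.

Now I run maze.move(dir→north), giving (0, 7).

Calling maze.sense(dir→west), and see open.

Invoking stack.push(x→west), → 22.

I call maze.move(dir→west), and see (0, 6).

I call maze.sense(dir→west), → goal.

Then maze.move(dir→west), — result: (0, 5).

Answer: (0, 5)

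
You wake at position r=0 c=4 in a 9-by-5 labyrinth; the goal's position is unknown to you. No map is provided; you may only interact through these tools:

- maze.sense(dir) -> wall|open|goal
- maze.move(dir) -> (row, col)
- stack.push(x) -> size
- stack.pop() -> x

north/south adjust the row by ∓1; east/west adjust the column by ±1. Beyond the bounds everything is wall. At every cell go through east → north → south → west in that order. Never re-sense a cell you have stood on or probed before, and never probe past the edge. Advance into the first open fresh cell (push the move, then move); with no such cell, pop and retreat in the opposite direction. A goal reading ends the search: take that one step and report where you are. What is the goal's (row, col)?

> sense dir='south'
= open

> push x='south'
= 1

> move dir='south'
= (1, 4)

> sense dir='south'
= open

> push x='south'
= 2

> move dir='south'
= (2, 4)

> sense dir='south'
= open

> push x='south'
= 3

> move dir='south'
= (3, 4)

> sense dir='south'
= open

> push x='south'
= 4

> move dir='south'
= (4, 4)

> sense dir='south'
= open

> push x='south'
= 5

> move dir='south'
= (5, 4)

> sense dir='south'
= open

> push x='south'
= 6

> move dir='south'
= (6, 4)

> sense dir='south'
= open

> push x='south'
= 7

> move dir='south'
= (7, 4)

> sense dir='south'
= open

> push x='south'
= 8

> move dir='south'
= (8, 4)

> sense dir='west'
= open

> push x='west'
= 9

> move dir='west'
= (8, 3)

> sense dir='north'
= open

> push x='north'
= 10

> move dir='north'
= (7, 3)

> sense dir='north'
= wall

> sense dir='west'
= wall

> pop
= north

> move dir='south'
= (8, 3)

> sense dir='west'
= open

> push x='west'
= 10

> move dir='west'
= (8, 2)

> sense dir='west'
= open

> push x='west'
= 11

> move dir='west'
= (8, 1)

> sense dir='north'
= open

> push x='north'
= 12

> move dir='north'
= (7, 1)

> sense dir='north'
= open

> push x='north'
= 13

> move dir='north'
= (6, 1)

> sense dir='east'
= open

> push x='east'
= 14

> move dir='east'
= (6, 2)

> sense dir='north'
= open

> push x='north'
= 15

> move dir='north'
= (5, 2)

> sense dir='east'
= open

> push x='east'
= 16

> move dir='east'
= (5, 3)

> sense dir='north'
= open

> push x='north'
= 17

> move dir='north'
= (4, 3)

> sense dir='north'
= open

> push x='north'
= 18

> move dir='north'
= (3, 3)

> sense dir='north'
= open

> push x='north'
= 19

> move dir='north'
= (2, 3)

> sense dir='north'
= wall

> sense dir='west'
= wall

> pop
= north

> move dir='south'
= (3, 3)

> sense dir='west'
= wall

> pop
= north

> move dir='south'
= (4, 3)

> sense dir='west'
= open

> push x='west'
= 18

> move dir='west'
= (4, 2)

> sense dir='west'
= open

> push x='west'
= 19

> move dir='west'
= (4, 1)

> sense dir='north'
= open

> push x='north'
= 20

> move dir='north'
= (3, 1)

> sense dir='north'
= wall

> sense dir='west'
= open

> push x='west'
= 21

> move dir='west'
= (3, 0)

> sense dir='north'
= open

> push x='north'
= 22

> move dir='north'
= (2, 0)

> sense dir='north'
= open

> push x='north'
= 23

> move dir='north'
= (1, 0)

> sense dir='east'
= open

> push x='east'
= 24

> move dir='east'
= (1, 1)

> sense dir='east'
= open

> push x='east'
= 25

> move dir='east'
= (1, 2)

> sense dir='north'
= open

> push x='north'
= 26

> move dir='north'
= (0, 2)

> sense dir='east'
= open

> push x='east'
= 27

> move dir='east'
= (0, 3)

> pop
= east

> move dir='west'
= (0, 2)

> sense dir='west'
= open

> push x='west'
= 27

> move dir='west'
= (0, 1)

> sense dir='west'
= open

> push x='west'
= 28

> move dir='west'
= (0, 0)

> pop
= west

> move dir='east'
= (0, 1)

> pop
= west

> move dir='east'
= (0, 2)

> pop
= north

> move dir='south'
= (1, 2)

> pop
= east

> move dir='west'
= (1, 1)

> pop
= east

> move dir='west'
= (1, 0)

> pop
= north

> move dir='south'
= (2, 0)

> pop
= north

> move dir='south'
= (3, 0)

> sense dir='south'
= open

> push x='south'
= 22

> move dir='south'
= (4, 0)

> sense dir='south'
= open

> push x='south'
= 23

> move dir='south'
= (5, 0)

> sense dir='east'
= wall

> sense dir='south'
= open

> push x='south'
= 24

> move dir='south'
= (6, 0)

> sense dir='south'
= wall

> pop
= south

> move dir='north'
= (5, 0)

> pop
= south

> move dir='north'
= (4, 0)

> pop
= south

> move dir='north'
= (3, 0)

> pop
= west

> move dir='east'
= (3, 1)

> pop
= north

> move dir='south'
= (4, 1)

> pop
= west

> move dir='east'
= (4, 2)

> pop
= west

> move dir='east'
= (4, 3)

> pop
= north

> move dir='south'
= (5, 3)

> pop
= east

> move dir='west'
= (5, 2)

> pop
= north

> move dir='south'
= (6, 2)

> pop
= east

> move dir='west'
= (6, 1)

> pop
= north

> move dir='south'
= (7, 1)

> pop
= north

> move dir='south'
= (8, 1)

> sense dir='west'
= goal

> move dir='west'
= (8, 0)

Answer: (8, 0)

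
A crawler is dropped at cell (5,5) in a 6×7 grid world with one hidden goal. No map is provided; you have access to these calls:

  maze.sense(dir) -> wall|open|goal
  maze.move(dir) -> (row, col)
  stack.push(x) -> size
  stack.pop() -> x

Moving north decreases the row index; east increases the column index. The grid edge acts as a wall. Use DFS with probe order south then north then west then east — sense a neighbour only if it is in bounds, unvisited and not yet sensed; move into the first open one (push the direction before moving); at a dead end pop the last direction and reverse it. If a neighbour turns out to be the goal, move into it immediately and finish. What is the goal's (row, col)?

-> sense(north)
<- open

-> push(north)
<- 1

-> move(north)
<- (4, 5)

-> sense(north)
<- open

-> push(north)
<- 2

-> move(north)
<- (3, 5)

-> sense(north)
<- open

-> push(north)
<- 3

-> move(north)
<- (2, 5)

-> sense(north)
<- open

-> push(north)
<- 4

-> move(north)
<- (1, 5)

-> sense(north)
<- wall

-> sense(west)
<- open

-> push(west)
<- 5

-> move(west)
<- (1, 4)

-> sense(south)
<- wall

-> sense(north)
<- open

-> push(north)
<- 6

-> move(north)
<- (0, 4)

-> sense(west)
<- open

-> push(west)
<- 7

-> move(west)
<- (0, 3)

-> sense(south)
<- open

-> push(south)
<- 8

-> move(south)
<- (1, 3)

-> sense(south)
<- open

-> push(south)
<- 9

-> move(south)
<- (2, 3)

-> sense(south)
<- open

-> push(south)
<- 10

-> move(south)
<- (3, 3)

-> sense(south)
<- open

-> push(south)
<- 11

-> move(south)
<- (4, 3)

-> sense(south)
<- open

-> push(south)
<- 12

-> move(south)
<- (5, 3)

-> sense(west)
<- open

-> push(west)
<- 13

-> move(west)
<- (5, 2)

-> sense(north)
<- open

-> push(north)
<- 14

-> move(north)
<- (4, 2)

-> sense(north)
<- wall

-> sense(west)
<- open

-> push(west)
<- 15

-> move(west)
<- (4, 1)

-> sense(south)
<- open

-> push(south)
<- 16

-> move(south)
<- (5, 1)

-> sense(west)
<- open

-> push(west)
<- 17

-> move(west)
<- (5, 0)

-> sense(north)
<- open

-> push(north)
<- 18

-> move(north)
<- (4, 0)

-> sense(north)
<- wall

-> pop()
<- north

-> move(south)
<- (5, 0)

-> pop()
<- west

-> move(east)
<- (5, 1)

-> pop()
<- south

-> move(north)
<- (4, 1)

-> sense(north)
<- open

-> push(north)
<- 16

-> move(north)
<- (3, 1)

-> sense(north)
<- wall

-> pop()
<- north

-> move(south)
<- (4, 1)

-> pop()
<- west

-> move(east)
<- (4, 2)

-> pop()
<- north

-> move(south)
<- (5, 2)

-> pop()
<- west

-> move(east)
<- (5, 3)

-> sense(east)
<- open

-> push(east)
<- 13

-> move(east)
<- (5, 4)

-> sense(north)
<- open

-> push(north)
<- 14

-> move(north)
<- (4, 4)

-> sense(north)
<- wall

-> pop()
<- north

-> move(south)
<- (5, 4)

-> pop()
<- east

-> move(west)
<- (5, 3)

-> pop()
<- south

-> move(north)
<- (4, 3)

-> pop()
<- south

-> move(north)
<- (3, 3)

-> pop()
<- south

-> move(north)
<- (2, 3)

-> sense(west)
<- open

-> push(west)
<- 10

-> move(west)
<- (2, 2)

-> sense(north)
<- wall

-> pop()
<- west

-> move(east)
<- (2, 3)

-> pop()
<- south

-> move(north)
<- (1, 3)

-> pop()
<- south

-> move(north)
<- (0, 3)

-> sense(west)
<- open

-> push(west)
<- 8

-> move(west)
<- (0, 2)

-> sense(west)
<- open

-> push(west)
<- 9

-> move(west)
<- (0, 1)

-> sense(south)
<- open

-> push(south)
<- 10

-> move(south)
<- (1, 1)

-> sense(west)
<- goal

-> move(west)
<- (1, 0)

Answer: (1, 0)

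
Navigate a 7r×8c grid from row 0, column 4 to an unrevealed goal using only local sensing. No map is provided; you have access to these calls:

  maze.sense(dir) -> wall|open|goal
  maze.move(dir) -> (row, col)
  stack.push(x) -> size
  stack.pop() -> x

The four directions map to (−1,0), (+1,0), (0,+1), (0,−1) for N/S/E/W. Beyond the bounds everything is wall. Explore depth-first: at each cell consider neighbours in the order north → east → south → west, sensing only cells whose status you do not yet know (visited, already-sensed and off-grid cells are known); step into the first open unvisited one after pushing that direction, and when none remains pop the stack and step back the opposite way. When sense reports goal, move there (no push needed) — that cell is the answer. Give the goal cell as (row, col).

# sense(dir='east') => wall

# sense(dir='south') => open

# push(x='south') => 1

# move(dir='south') => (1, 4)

# sense(dir='east') => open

# push(x='east') => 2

# move(dir='east') => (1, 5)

# sense(dir='east') => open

# push(x='east') => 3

# move(dir='east') => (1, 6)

# sense(dir='north') => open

# push(x='north') => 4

# move(dir='north') => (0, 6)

# sense(dir='east') => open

# push(x='east') => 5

# move(dir='east') => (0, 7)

# sense(dir='south') => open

# push(x='south') => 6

# move(dir='south') => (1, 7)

# sense(dir='south') => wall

# pop() => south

# move(dir='north') => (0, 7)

# pop() => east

# move(dir='west') => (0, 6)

# pop() => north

# move(dir='south') => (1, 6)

# sense(dir='south') => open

# push(x='south') => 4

# move(dir='south') => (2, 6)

# sense(dir='south') => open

# push(x='south') => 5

# move(dir='south') => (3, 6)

# sense(dir='east') => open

# push(x='east') => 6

# move(dir='east') => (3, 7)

# sense(dir='south') => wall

# pop() => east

# move(dir='west') => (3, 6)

# sense(dir='south') => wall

# sense(dir='west') => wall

# pop() => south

# move(dir='north') => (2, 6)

# sense(dir='west') => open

# push(x='west') => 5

# move(dir='west') => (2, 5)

# sense(dir='west') => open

# push(x='west') => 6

# move(dir='west') => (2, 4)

# sense(dir='south') => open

# push(x='south') => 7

# move(dir='south') => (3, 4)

# sense(dir='south') => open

# push(x='south') => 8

# move(dir='south') => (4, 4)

# sense(dir='east') => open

# push(x='east') => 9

# move(dir='east') => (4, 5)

# sense(dir='south') => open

# push(x='south') => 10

# move(dir='south') => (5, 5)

# sense(dir='east') => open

# push(x='east') => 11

# move(dir='east') => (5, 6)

# sense(dir='east') => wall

# sense(dir='south') => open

# push(x='south') => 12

# move(dir='south') => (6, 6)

# sense(dir='east') => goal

# move(dir='east') => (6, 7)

Answer: (6, 7)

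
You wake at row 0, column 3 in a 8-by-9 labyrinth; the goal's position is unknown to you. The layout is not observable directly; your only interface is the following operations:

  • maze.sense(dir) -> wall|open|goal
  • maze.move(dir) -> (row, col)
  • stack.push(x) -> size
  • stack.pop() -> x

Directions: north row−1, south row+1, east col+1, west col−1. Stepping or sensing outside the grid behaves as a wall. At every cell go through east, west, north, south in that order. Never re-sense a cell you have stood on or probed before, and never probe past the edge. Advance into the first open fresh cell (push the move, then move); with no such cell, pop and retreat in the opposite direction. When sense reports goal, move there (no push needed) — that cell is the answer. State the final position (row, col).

Action: sense[east]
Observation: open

Action: push[east]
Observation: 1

Action: move[east]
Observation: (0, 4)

Action: sense[east]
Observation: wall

Action: sense[south]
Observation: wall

Action: pop[]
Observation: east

Action: move[west]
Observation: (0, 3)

Action: sense[west]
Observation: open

Action: push[west]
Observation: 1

Action: move[west]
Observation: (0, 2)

Action: sense[west]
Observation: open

Action: push[west]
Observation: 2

Action: move[west]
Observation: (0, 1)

Action: sense[west]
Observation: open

Action: push[west]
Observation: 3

Action: move[west]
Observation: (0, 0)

Action: sense[south]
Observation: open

Action: push[south]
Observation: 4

Action: move[south]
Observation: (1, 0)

Action: sense[east]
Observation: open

Action: push[east]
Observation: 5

Action: move[east]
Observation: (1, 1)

Action: sense[east]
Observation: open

Action: push[east]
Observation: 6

Action: move[east]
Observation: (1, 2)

Action: sense[east]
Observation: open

Action: push[east]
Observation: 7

Action: move[east]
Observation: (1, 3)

Action: sense[south]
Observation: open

Action: push[south]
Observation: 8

Action: move[south]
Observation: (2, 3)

Action: sense[east]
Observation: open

Action: push[east]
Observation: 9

Action: move[east]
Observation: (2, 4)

Action: sense[east]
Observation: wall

Action: sense[south]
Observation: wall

Action: pop[]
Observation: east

Action: move[west]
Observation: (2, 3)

Action: sense[west]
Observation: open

Action: push[west]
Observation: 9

Action: move[west]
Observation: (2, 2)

Action: sense[west]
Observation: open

Action: push[west]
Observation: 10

Action: move[west]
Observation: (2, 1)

Action: sense[west]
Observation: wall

Action: sense[south]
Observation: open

Action: push[south]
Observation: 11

Action: move[south]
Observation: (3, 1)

Action: sense[east]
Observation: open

Action: push[east]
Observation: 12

Action: move[east]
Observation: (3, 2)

Action: sense[east]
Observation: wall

Action: sense[south]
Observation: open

Action: push[south]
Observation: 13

Action: move[south]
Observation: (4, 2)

Action: sense[east]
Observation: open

Action: push[east]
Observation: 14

Action: move[east]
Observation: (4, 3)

Action: sense[east]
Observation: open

Action: push[east]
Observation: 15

Action: move[east]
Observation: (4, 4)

Action: sense[east]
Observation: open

Action: push[east]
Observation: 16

Action: move[east]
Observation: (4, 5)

Action: sense[east]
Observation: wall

Action: sense[north]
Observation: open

Action: push[north]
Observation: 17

Action: move[north]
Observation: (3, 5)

Action: sense[east]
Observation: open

Action: push[east]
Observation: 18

Action: move[east]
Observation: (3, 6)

Action: sense[east]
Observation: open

Action: push[east]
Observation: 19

Action: move[east]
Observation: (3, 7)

Action: sense[east]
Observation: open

Action: push[east]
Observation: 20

Action: move[east]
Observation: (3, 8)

Action: sense[north]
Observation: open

Action: push[north]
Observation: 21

Action: move[north]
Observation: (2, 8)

Action: sense[west]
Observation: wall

Action: sense[north]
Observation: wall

Action: pop[]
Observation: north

Action: move[south]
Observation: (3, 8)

Action: sense[south]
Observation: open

Action: push[south]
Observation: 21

Action: move[south]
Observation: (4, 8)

Action: sense[west]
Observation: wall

Action: sense[south]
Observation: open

Action: push[south]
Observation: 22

Action: move[south]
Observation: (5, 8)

Action: sense[west]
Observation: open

Action: push[west]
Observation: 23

Action: move[west]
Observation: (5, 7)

Action: sense[west]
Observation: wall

Action: sense[south]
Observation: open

Action: push[south]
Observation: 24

Action: move[south]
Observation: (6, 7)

Action: sense[east]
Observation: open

Action: push[east]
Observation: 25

Action: move[east]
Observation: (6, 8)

Action: sense[south]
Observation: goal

Action: move[south]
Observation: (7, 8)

Answer: (7, 8)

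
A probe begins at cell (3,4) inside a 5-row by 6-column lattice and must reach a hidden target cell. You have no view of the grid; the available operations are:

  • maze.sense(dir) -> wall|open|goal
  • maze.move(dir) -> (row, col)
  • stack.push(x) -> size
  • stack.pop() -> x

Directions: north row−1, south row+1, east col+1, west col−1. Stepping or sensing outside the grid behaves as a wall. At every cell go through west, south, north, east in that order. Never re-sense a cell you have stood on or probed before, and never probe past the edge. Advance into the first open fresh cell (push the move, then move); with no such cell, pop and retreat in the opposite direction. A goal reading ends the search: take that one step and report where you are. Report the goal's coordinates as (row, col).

I run maze.sense with west, giving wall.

Calling maze.sense with south, : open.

I try stack.push with south, — result: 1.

Invoking maze.move with south, and get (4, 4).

Using maze.sense with west, : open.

I try stack.push with west, : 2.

I try maze.move with west, yielding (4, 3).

Then maze.sense with west, giving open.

Next I call stack.push with west, and observe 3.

Next I call maze.move with west, → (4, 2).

I use maze.sense with west, giving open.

Next I call stack.push with west, — result: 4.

I invoke maze.move with west, and see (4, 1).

I run maze.sense with west, and see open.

I use stack.push with west, — result: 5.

Calling maze.move with west, giving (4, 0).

Invoking maze.sense with north, and see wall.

Next I call stack.pop, : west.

I invoke maze.move with east, — result: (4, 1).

I try maze.sense with north, which returns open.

I run stack.push with north, yielding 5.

Then maze.move with north, — result: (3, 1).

Invoking maze.sense with north, and observe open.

Now I run stack.push with north, : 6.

Using maze.move with north, which returns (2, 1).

Now I run maze.sense with west, → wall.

Using maze.sense with north, which returns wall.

I invoke maze.sense with east, giving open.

Now I run stack.push with east, giving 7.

I use maze.move with east, giving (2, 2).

Invoking maze.sense with south, and see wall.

I try maze.sense with north, and see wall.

Invoking maze.sense with east, : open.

I invoke stack.push with east, : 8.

Calling maze.move with east, — result: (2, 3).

Then maze.sense with north, giving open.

I invoke stack.push with north, and observe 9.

Next I call maze.move with north, and see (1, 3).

I invoke maze.sense with north, and observe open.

Now I run stack.push with north, and see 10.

Now I run maze.move with north, → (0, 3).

I invoke maze.sense with west, : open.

I invoke stack.push with west, → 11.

Now I run maze.move with west, and see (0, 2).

Now I run maze.sense with west, and observe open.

Then stack.push with west, which returns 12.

Now I run maze.move with west, → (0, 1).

Then maze.sense with west, → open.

I invoke stack.push with west, yielding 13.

I run maze.move with west, → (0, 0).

I use maze.sense with south, → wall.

I run stack.pop(), yielding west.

I use maze.move with east, → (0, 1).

I run stack.pop(), yielding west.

I use maze.move with east, and see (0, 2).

Calling stack.pop(), and get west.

I invoke maze.move with east, and get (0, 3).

Now I run maze.sense with east, : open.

Invoking stack.push with east, and observe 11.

Next I call maze.move with east, : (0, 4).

I run maze.sense with south, → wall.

Invoking maze.sense with east, — result: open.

Using stack.push with east, and get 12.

I run maze.move with east, yielding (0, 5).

I try maze.sense with south, yielding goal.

I call maze.move with south, and get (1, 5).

Answer: (1, 5)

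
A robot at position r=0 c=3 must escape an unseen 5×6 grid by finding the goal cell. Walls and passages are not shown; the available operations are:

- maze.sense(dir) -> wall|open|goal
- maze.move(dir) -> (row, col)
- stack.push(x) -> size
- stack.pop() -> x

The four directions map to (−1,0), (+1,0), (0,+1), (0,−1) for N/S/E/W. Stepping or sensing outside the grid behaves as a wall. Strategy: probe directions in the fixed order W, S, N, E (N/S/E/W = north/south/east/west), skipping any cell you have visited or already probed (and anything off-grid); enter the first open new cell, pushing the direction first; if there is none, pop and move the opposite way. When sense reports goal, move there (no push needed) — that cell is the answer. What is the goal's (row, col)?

>>> maze.sense dir=west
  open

>>> stack.push x=west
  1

>>> maze.move dir=west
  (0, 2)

>>> maze.sense dir=west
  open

>>> stack.push x=west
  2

>>> maze.move dir=west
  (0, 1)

>>> maze.sense dir=west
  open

>>> stack.push x=west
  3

>>> maze.move dir=west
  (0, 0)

>>> maze.sense dir=south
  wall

>>> stack.pop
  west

>>> maze.move dir=east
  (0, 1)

>>> maze.sense dir=south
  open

>>> stack.push x=south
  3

>>> maze.move dir=south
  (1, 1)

>>> maze.sense dir=south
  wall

>>> maze.sense dir=east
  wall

>>> stack.pop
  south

>>> maze.move dir=north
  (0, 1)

>>> stack.pop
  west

>>> maze.move dir=east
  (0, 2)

>>> stack.pop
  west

>>> maze.move dir=east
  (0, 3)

>>> maze.sense dir=south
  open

>>> stack.push x=south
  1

>>> maze.move dir=south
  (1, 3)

>>> maze.sense dir=south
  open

>>> stack.push x=south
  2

>>> maze.move dir=south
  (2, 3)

>>> maze.sense dir=west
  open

>>> stack.push x=west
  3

>>> maze.move dir=west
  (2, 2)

>>> maze.sense dir=south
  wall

>>> stack.pop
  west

>>> maze.move dir=east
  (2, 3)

>>> maze.sense dir=south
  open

>>> stack.push x=south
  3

>>> maze.move dir=south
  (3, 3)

>>> maze.sense dir=south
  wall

>>> maze.sense dir=east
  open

>>> stack.push x=east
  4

>>> maze.move dir=east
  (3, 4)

>>> maze.sense dir=south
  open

>>> stack.push x=south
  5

>>> maze.move dir=south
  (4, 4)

>>> maze.sense dir=east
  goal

>>> maze.move dir=east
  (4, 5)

Answer: (4, 5)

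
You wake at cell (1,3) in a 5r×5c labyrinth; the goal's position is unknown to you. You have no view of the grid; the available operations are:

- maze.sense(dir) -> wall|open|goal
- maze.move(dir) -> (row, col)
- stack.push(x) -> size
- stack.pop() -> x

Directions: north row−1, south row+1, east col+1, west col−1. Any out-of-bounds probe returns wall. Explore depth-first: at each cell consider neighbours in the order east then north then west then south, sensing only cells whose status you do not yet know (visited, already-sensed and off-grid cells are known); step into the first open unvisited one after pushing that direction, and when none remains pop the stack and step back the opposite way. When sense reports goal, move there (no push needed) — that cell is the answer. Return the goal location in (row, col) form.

[in] maze.sense dir→east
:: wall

[in] maze.sense dir→north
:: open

[in] stack.push x→north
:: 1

[in] maze.move dir→north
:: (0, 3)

[in] maze.sense dir→east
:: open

[in] stack.push x→east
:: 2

[in] maze.move dir→east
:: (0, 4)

[in] stack.pop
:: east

[in] maze.move dir→west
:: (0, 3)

[in] maze.sense dir→west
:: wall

[in] stack.pop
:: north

[in] maze.move dir→south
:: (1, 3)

[in] maze.sense dir→west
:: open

[in] stack.push x→west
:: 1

[in] maze.move dir→west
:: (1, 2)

[in] maze.sense dir→west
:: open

[in] stack.push x→west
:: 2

[in] maze.move dir→west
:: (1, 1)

[in] maze.sense dir→north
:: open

[in] stack.push x→north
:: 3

[in] maze.move dir→north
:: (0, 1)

[in] maze.sense dir→west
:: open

[in] stack.push x→west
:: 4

[in] maze.move dir→west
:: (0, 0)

[in] maze.sense dir→south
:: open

[in] stack.push x→south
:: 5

[in] maze.move dir→south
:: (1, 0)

[in] maze.sense dir→south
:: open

[in] stack.push x→south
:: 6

[in] maze.move dir→south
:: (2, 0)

[in] maze.sense dir→east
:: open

[in] stack.push x→east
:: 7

[in] maze.move dir→east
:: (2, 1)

[in] maze.sense dir→east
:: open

[in] stack.push x→east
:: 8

[in] maze.move dir→east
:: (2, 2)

[in] maze.sense dir→east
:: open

[in] stack.push x→east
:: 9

[in] maze.move dir→east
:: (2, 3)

[in] maze.sense dir→east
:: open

[in] stack.push x→east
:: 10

[in] maze.move dir→east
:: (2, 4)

[in] maze.sense dir→south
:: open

[in] stack.push x→south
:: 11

[in] maze.move dir→south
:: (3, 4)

[in] maze.sense dir→west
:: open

[in] stack.push x→west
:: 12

[in] maze.move dir→west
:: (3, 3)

[in] maze.sense dir→west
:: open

[in] stack.push x→west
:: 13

[in] maze.move dir→west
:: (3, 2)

[in] maze.sense dir→west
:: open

[in] stack.push x→west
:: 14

[in] maze.move dir→west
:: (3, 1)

[in] maze.sense dir→west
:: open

[in] stack.push x→west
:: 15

[in] maze.move dir→west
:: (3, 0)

[in] maze.sense dir→south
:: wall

[in] stack.pop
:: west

[in] maze.move dir→east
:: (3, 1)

[in] maze.sense dir→south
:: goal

[in] maze.move dir→south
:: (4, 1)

Answer: (4, 1)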